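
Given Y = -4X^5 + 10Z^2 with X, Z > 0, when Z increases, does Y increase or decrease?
Y increases

Taking the partial derivative:
∂Y/∂Z = 20Z

∂Y/∂Z = 20Z > 0 (assuming positive values)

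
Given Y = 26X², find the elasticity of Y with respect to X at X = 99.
Elasticity = 2

Elasticity = (dY/dX) · (X/Y)

dY/dX = 52·X
At X = 99: dY/dX = 5148, Y = 254826

Elasticity = 5148 · (99 / 254826) = 2

Interpretation: for a small percentage change in X, the percentage change in Y is approximately 2.00 times as large.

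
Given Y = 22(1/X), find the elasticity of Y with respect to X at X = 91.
Elasticity = -1

Elasticity = (dY/dX) · (X/Y)

dY/dX = -22/X²
At X = 91: dY/dX = -22/8281, Y = 22/91

Elasticity = (-22/8281) · (91 / (22/91)) = -1

Interpretation: for a small percentage change in X, the percentage change in Y is approximately -1.00 times as large.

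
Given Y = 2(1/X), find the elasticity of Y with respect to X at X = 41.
Elasticity = -1

Elasticity = (dY/dX) · (X/Y)

dY/dX = -2/X²
At X = 41: dY/dX = -2/1681, Y = 2/41

Elasticity = (-2/1681) · (41 / (2/41)) = -1

Interpretation: for a small percentage change in X, the percentage change in Y is approximately -1.00 times as large.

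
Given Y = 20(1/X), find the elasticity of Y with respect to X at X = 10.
Elasticity = -1

Elasticity = (dY/dX) · (X/Y)

dY/dX = -20/X²
At X = 10: dY/dX = -1/5, Y = 2

Elasticity = (-1/5) · (10 / 2) = -1

Interpretation: for a small percentage change in X, the percentage change in Y is approximately -1.00 times as large.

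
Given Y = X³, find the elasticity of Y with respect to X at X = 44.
Elasticity = 3

Elasticity = (dY/dX) · (X/Y)

dY/dX = 3·X²
At X = 44: dY/dX = 5808, Y = 85184

Elasticity = 5808 · (44 / 85184) = 3

Interpretation: for a small percentage change in X, the percentage change in Y is approximately 3.00 times as large.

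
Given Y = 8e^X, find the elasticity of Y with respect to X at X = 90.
Elasticity = 90

Elasticity = (dY/dX) · (X/Y)

dY/dX = 8·e^X
At X = 90: dY/dX = 8·e^90, Y = 8·e^90

Elasticity = (8·e^90) · (90 / (8·e^90)) = 90

Interpretation: for a small percentage change in X, the percentage change in Y is approximately 90.00 times as large.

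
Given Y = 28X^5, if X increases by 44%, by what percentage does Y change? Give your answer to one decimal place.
519.2%

For Y = 28X^5:
If X → X(1 + 0.44)
Then Y → Y · (1 + 0.44)^5
     ≈ Y · 6.1917

Percentage change = ((1 + 0.44)^5 − 1) × 100% ≈ 519.2%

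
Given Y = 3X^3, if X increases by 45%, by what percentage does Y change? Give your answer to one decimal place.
204.9%

For Y = 3X^3:
If X → X(1 + 0.45)
Then Y → Y · (1 + 0.45)^3
     ≈ Y · 3.0486

Percentage change = ((1 + 0.45)^3 − 1) × 100% ≈ 204.9%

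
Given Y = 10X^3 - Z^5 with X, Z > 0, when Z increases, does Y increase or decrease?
Y decreases

Taking the partial derivative:
∂Y/∂Z = -5Z^4

∂Y/∂Z = -5Z^4 < 0 (assuming positive values)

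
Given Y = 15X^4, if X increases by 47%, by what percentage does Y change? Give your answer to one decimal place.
366.9%

For Y = 15X^4:
If X → X(1 + 0.47)
Then Y → Y · (1 + 0.47)^4
     ≈ Y · 4.6695

Percentage change = ((1 + 0.47)^4 − 1) × 100% ≈ 366.9%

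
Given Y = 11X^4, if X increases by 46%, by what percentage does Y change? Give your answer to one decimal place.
354.4%

For Y = 11X^4:
If X → X(1 + 0.46)
Then Y → Y · (1 + 0.46)^4
     ≈ Y · 4.5437

Percentage change = ((1 + 0.46)^4 − 1) × 100% ≈ 354.4%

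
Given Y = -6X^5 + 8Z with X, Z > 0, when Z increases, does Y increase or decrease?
Y increases

Taking the partial derivative:
∂Y/∂Z = 8

∂Y/∂Z = 8 > 0 (assuming positive values)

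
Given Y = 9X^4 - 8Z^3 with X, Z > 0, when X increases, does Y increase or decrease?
Y increases

Taking the partial derivative:
∂Y/∂X = 36X^3

∂Y/∂X = 36X^3 > 0 (assuming positive values)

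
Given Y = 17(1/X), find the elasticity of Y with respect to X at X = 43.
Elasticity = -1

Elasticity = (dY/dX) · (X/Y)

dY/dX = -17/X²
At X = 43: dY/dX = -17/1849, Y = 17/43

Elasticity = (-17/1849) · (43 / (17/43)) = -1

Interpretation: for a small percentage change in X, the percentage change in Y is approximately -1.00 times as large.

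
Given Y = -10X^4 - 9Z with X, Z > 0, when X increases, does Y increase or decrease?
Y decreases

Taking the partial derivative:
∂Y/∂X = -40X^3

∂Y/∂X = -40X^3 < 0 (assuming positive values)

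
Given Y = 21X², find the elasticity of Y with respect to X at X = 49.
Elasticity = 2

Elasticity = (dY/dX) · (X/Y)

dY/dX = 42·X
At X = 49: dY/dX = 2058, Y = 50421

Elasticity = 2058 · (49 / 50421) = 2

Interpretation: for a small percentage change in X, the percentage change in Y is approximately 2.00 times as large.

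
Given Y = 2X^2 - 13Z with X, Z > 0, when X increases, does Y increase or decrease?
Y increases

Taking the partial derivative:
∂Y/∂X = 4X

∂Y/∂X = 4X > 0 (assuming positive values)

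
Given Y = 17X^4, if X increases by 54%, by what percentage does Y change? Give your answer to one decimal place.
462.4%

For Y = 17X^4:
If X → X(1 + 0.54)
Then Y → Y · (1 + 0.54)^4
     ≈ Y · 5.6245

Percentage change = ((1 + 0.54)^4 − 1) × 100% ≈ 462.4%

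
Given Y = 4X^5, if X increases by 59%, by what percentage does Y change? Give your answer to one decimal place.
916.2%

For Y = 4X^5:
If X → X(1 + 0.59)
Then Y → Y · (1 + 0.59)^5
     ≈ Y · 10.1622

Percentage change = ((1 + 0.59)^5 − 1) × 100% ≈ 916.2%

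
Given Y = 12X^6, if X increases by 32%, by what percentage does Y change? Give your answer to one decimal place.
429.0%

For Y = 12X^6:
If X → X(1 + 0.32)
Then Y → Y · (1 + 0.32)^6
     ≈ Y · 5.2899

Percentage change = ((1 + 0.32)^6 − 1) × 100% ≈ 429.0%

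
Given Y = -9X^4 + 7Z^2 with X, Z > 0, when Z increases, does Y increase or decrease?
Y increases

Taking the partial derivative:
∂Y/∂Z = 14Z

∂Y/∂Z = 14Z > 0 (assuming positive values)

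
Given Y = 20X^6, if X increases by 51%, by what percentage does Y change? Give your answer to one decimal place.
1085.4%

For Y = 20X^6:
If X → X(1 + 0.51)
Then Y → Y · (1 + 0.51)^6
     ≈ Y · 11.8539

Percentage change = ((1 + 0.51)^6 − 1) × 100% ≈ 1085.4%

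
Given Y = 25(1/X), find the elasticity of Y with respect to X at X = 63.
Elasticity = -1

Elasticity = (dY/dX) · (X/Y)

dY/dX = -25/X²
At X = 63: dY/dX = -25/3969, Y = 25/63

Elasticity = (-25/3969) · (63 / (25/63)) = -1

Interpretation: for a small percentage change in X, the percentage change in Y is approximately -1.00 times as large.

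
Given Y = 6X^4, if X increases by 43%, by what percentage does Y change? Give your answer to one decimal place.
318.2%

For Y = 6X^4:
If X → X(1 + 0.43)
Then Y → Y · (1 + 0.43)^4
     ≈ Y · 4.1816

Percentage change = ((1 + 0.43)^4 − 1) × 100% ≈ 318.2%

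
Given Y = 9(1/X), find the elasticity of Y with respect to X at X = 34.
Elasticity = -1

Elasticity = (dY/dX) · (X/Y)

dY/dX = -9/X²
At X = 34: dY/dX = -9/1156, Y = 9/34

Elasticity = (-9/1156) · (34 / (9/34)) = -1

Interpretation: for a small percentage change in X, the percentage change in Y is approximately -1.00 times as large.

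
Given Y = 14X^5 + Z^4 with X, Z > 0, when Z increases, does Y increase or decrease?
Y increases

Taking the partial derivative:
∂Y/∂Z = 4Z^3

∂Y/∂Z = 4Z^3 > 0 (assuming positive values)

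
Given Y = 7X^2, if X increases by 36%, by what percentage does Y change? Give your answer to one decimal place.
85.0%

For Y = 7X^2:
If X → X(1 + 0.36)
Then Y → Y · (1 + 0.36)^2
     = Y · 1.8496

Percentage change = ((1 + 0.36)^2 − 1) × 100% ≈ 85.0%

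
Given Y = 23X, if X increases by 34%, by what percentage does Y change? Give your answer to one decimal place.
34.0%

For Y = 23X:
If X → X(1 + 0.34)
Then Y → Y · (1 + 0.34)^1
     = Y · 1.3400

Percentage change = ((1 + 0.34)^1 − 1) × 100% = 34.0%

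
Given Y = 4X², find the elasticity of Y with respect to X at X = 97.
Elasticity = 2

Elasticity = (dY/dX) · (X/Y)

dY/dX = 8·X
At X = 97: dY/dX = 776, Y = 37636

Elasticity = 776 · (97 / 37636) = 2

Interpretation: for a small percentage change in X, the percentage change in Y is approximately 2.00 times as large.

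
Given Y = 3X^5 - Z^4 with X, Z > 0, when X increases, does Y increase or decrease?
Y increases

Taking the partial derivative:
∂Y/∂X = 15X^4

∂Y/∂X = 15X^4 > 0 (assuming positive values)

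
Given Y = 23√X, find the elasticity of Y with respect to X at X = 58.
Elasticity = 1/2

Elasticity = (dY/dX) · (X/Y)

dY/dX = 23/(2·√X)
At X = 58: dY/dX = 23·√58/116, Y = 23·√58

Elasticity = (23·√58/116) · (58 / (23·√58)) = 1/2

Interpretation: for a small percentage change in X, the percentage change in Y is approximately 0.50 times as large.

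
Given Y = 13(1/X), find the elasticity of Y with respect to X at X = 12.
Elasticity = -1

Elasticity = (dY/dX) · (X/Y)

dY/dX = -13/X²
At X = 12: dY/dX = -13/144, Y = 13/12

Elasticity = (-13/144) · (12 / (13/12)) = -1

Interpretation: for a small percentage change in X, the percentage change in Y is approximately -1.00 times as large.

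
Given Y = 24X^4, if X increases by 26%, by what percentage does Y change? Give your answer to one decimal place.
152.0%

For Y = 24X^4:
If X → X(1 + 0.26)
Then Y → Y · (1 + 0.26)^4
     ≈ Y · 2.5205

Percentage change = ((1 + 0.26)^4 − 1) × 100% ≈ 152.0%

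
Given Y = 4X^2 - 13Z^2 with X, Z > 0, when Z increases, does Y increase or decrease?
Y decreases

Taking the partial derivative:
∂Y/∂Z = -26Z

∂Y/∂Z = -26Z < 0 (assuming positive values)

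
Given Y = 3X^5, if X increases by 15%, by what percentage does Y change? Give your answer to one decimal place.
101.1%

For Y = 3X^5:
If X → X(1 + 0.15)
Then Y → Y · (1 + 0.15)^5
     ≈ Y · 2.0114

Percentage change = ((1 + 0.15)^5 − 1) × 100% ≈ 101.1%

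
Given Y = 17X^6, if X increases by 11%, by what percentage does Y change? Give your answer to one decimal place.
87.0%

For Y = 17X^6:
If X → X(1 + 0.11)
Then Y → Y · (1 + 0.11)^6
     ≈ Y · 1.8704

Percentage change = ((1 + 0.11)^6 − 1) × 100% ≈ 87.0%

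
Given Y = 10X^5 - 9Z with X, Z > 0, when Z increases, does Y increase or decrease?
Y decreases

Taking the partial derivative:
∂Y/∂Z = -9

∂Y/∂Z = -9 < 0 (assuming positive values)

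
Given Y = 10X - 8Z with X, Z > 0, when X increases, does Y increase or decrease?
Y increases

Taking the partial derivative:
∂Y/∂X = 10

∂Y/∂X = 10 > 0 (assuming positive values)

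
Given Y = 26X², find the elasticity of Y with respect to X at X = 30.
Elasticity = 2

Elasticity = (dY/dX) · (X/Y)

dY/dX = 52·X
At X = 30: dY/dX = 1560, Y = 23400

Elasticity = 1560 · (30 / 23400) = 2

Interpretation: for a small percentage change in X, the percentage change in Y is approximately 2.00 times as large.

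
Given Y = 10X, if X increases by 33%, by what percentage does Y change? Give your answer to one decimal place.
33.0%

For Y = 10X:
If X → X(1 + 0.33)
Then Y → Y · (1 + 0.33)^1
     = Y · 1.3300

Percentage change = ((1 + 0.33)^1 − 1) × 100% = 33.0%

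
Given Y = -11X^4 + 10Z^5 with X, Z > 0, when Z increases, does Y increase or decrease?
Y increases

Taking the partial derivative:
∂Y/∂Z = 50Z^4

∂Y/∂Z = 50Z^4 > 0 (assuming positive values)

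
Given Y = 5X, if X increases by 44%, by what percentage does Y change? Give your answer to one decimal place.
44.0%

For Y = 5X:
If X → X(1 + 0.44)
Then Y → Y · (1 + 0.44)^1
     = Y · 1.4400

Percentage change = ((1 + 0.44)^1 − 1) × 100% = 44.0%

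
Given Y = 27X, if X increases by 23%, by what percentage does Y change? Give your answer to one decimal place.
23.0%

For Y = 27X:
If X → X(1 + 0.23)
Then Y → Y · (1 + 0.23)^1
     = Y · 1.2300

Percentage change = ((1 + 0.23)^1 − 1) × 100% = 23.0%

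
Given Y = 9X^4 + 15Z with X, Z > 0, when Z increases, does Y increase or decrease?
Y increases

Taking the partial derivative:
∂Y/∂Z = 15

∂Y/∂Z = 15 > 0 (assuming positive values)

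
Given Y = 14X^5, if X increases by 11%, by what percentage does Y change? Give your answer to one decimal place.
68.5%

For Y = 14X^5:
If X → X(1 + 0.11)
Then Y → Y · (1 + 0.11)^5
     ≈ Y · 1.6851

Percentage change = ((1 + 0.11)^5 − 1) × 100% ≈ 68.5%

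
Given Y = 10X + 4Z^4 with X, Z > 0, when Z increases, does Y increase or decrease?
Y increases

Taking the partial derivative:
∂Y/∂Z = 16Z^3

∂Y/∂Z = 16Z^3 > 0 (assuming positive values)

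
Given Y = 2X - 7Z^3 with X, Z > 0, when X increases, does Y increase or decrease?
Y increases

Taking the partial derivative:
∂Y/∂X = 2

∂Y/∂X = 2 > 0 (assuming positive values)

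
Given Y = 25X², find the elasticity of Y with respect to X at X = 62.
Elasticity = 2

Elasticity = (dY/dX) · (X/Y)

dY/dX = 50·X
At X = 62: dY/dX = 3100, Y = 96100

Elasticity = 3100 · (62 / 96100) = 2

Interpretation: for a small percentage change in X, the percentage change in Y is approximately 2.00 times as large.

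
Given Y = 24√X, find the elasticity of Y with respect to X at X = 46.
Elasticity = 1/2

Elasticity = (dY/dX) · (X/Y)

dY/dX = 12/√X
At X = 46: dY/dX = 6·√46/23, Y = 24·√46

Elasticity = (6·√46/23) · (46 / (24·√46)) = 1/2

Interpretation: for a small percentage change in X, the percentage change in Y is approximately 0.50 times as large.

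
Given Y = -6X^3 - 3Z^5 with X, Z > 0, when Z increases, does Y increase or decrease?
Y decreases

Taking the partial derivative:
∂Y/∂Z = -15Z^4

∂Y/∂Z = -15Z^4 < 0 (assuming positive values)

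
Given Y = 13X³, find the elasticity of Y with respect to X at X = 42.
Elasticity = 3

Elasticity = (dY/dX) · (X/Y)

dY/dX = 39·X²
At X = 42: dY/dX = 68796, Y = 963144

Elasticity = 68796 · (42 / 963144) = 3

Interpretation: for a small percentage change in X, the percentage change in Y is approximately 3.00 times as large.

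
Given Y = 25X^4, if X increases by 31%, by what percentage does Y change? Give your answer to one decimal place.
194.5%

For Y = 25X^4:
If X → X(1 + 0.31)
Then Y → Y · (1 + 0.31)^4
     ≈ Y · 2.9450

Percentage change = ((1 + 0.31)^4 − 1) × 100% ≈ 194.5%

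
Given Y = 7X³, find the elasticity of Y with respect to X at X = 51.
Elasticity = 3

Elasticity = (dY/dX) · (X/Y)

dY/dX = 21·X²
At X = 51: dY/dX = 54621, Y = 928557

Elasticity = 54621 · (51 / 928557) = 3

Interpretation: for a small percentage change in X, the percentage change in Y is approximately 3.00 times as large.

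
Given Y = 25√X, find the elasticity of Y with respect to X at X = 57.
Elasticity = 1/2

Elasticity = (dY/dX) · (X/Y)

dY/dX = 25/(2·√X)
At X = 57: dY/dX = 25·√57/114, Y = 25·√57

Elasticity = (25·√57/114) · (57 / (25·√57)) = 1/2

Interpretation: for a small percentage change in X, the percentage change in Y is approximately 0.50 times as large.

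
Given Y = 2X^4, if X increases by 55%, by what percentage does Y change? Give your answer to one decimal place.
477.2%

For Y = 2X^4:
If X → X(1 + 0.55)
Then Y → Y · (1 + 0.55)^4
     ≈ Y · 5.7720

Percentage change = ((1 + 0.55)^4 − 1) × 100% ≈ 477.2%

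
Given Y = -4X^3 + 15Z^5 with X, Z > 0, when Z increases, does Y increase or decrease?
Y increases

Taking the partial derivative:
∂Y/∂Z = 75Z^4

∂Y/∂Z = 75Z^4 > 0 (assuming positive values)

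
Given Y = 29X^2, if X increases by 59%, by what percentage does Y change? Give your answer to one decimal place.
152.8%

For Y = 29X^2:
If X → X(1 + 0.59)
Then Y → Y · (1 + 0.59)^2
     = Y · 2.5281

Percentage change = ((1 + 0.59)^2 − 1) × 100% ≈ 152.8%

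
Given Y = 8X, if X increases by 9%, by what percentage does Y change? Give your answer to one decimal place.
9.0%

For Y = 8X:
If X → X(1 + 0.09)
Then Y → Y · (1 + 0.09)^1
     = Y · 1.0900

Percentage change = ((1 + 0.09)^1 − 1) × 100% = 9.0%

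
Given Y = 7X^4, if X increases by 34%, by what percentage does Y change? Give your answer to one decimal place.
222.4%

For Y = 7X^4:
If X → X(1 + 0.34)
Then Y → Y · (1 + 0.34)^4
     ≈ Y · 3.2242

Percentage change = ((1 + 0.34)^4 − 1) × 100% ≈ 222.4%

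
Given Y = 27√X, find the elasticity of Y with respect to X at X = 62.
Elasticity = 1/2

Elasticity = (dY/dX) · (X/Y)

dY/dX = 27/(2·√X)
At X = 62: dY/dX = 27·√62/124, Y = 27·√62

Elasticity = (27·√62/124) · (62 / (27·√62)) = 1/2

Interpretation: for a small percentage change in X, the percentage change in Y is approximately 0.50 times as large.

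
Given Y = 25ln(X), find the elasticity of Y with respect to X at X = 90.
Elasticity = 1/ln(90) ≈ 0.2222

Elasticity = (dY/dX) · (X/Y)

dY/dX = 25/X
At X = 90: dY/dX = 5/18, Y = 25·ln(90)

Elasticity = (5/18) · (90 / (25·ln(90))) = 1/ln(90) ≈ 0.2222

Interpretation: for a small percentage change in X, the percentage change in Y is approximately 0.22 times as large.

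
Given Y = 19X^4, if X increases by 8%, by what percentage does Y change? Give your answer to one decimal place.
36.0%

For Y = 19X^4:
If X → X(1 + 0.08)
Then Y → Y · (1 + 0.08)^4
     ≈ Y · 1.3605

Percentage change = ((1 + 0.08)^4 − 1) × 100% ≈ 36.0%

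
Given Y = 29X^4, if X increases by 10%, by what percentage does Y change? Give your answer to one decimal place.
46.4%

For Y = 29X^4:
If X → X(1 + 0.1)
Then Y → Y · (1 + 0.1)^4
     = Y · 1.4641

Percentage change = ((1 + 0.1)^4 − 1) × 100% ≈ 46.4%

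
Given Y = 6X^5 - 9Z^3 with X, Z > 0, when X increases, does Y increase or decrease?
Y increases

Taking the partial derivative:
∂Y/∂X = 30X^4

∂Y/∂X = 30X^4 > 0 (assuming positive values)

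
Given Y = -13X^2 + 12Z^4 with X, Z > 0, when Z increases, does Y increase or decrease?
Y increases

Taking the partial derivative:
∂Y/∂Z = 48Z^3

∂Y/∂Z = 48Z^3 > 0 (assuming positive values)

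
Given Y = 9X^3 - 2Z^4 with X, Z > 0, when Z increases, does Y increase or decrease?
Y decreases

Taking the partial derivative:
∂Y/∂Z = -8Z^3

∂Y/∂Z = -8Z^3 < 0 (assuming positive values)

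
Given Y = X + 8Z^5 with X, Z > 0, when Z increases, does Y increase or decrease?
Y increases

Taking the partial derivative:
∂Y/∂Z = 40Z^4

∂Y/∂Z = 40Z^4 > 0 (assuming positive values)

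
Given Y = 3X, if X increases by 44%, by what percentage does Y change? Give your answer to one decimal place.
44.0%

For Y = 3X:
If X → X(1 + 0.44)
Then Y → Y · (1 + 0.44)^1
     = Y · 1.4400

Percentage change = ((1 + 0.44)^1 − 1) × 100% = 44.0%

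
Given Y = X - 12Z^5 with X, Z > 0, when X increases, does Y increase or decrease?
Y increases

Taking the partial derivative:
∂Y/∂X = 1

∂Y/∂X = 1 > 0 (assuming positive values)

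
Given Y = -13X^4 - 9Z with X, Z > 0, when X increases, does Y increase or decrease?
Y decreases

Taking the partial derivative:
∂Y/∂X = -52X^3

∂Y/∂X = -52X^3 < 0 (assuming positive values)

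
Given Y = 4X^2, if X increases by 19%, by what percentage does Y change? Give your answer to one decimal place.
41.6%

For Y = 4X^2:
If X → X(1 + 0.19)
Then Y → Y · (1 + 0.19)^2
     = Y · 1.4161

Percentage change = ((1 + 0.19)^2 − 1) × 100% ≈ 41.6%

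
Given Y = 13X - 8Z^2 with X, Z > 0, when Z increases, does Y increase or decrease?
Y decreases

Taking the partial derivative:
∂Y/∂Z = -16Z

∂Y/∂Z = -16Z < 0 (assuming positive values)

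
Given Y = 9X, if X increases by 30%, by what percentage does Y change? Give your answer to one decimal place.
30.0%

For Y = 9X:
If X → X(1 + 0.3)
Then Y → Y · (1 + 0.3)^1
     = Y · 1.3000

Percentage change = ((1 + 0.3)^1 − 1) × 100% = 30.0%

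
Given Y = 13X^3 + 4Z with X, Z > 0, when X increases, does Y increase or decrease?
Y increases

Taking the partial derivative:
∂Y/∂X = 39X^2

∂Y/∂X = 39X^2 > 0 (assuming positive values)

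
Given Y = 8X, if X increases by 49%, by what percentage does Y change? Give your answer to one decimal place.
49.0%

For Y = 8X:
If X → X(1 + 0.49)
Then Y → Y · (1 + 0.49)^1
     = Y · 1.4900

Percentage change = ((1 + 0.49)^1 − 1) × 100% = 49.0%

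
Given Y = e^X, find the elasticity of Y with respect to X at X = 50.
Elasticity = 50

Elasticity = (dY/dX) · (X/Y)

dY/dX = e^X
At X = 50: dY/dX = e^50, Y = e^50

Elasticity = (e^50) · (50 / (e^50)) = 50

Interpretation: for a small percentage change in X, the percentage change in Y is approximately 50.00 times as large.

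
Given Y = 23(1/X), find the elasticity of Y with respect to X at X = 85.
Elasticity = -1

Elasticity = (dY/dX) · (X/Y)

dY/dX = -23/X²
At X = 85: dY/dX = -23/7225, Y = 23/85

Elasticity = (-23/7225) · (85 / (23/85)) = -1

Interpretation: for a small percentage change in X, the percentage change in Y is approximately -1.00 times as large.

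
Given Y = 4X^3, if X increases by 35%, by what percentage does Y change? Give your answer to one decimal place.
146.0%

For Y = 4X^3:
If X → X(1 + 0.35)
Then Y → Y · (1 + 0.35)^3
     ≈ Y · 2.4604

Percentage change = ((1 + 0.35)^3 − 1) × 100% ≈ 146.0%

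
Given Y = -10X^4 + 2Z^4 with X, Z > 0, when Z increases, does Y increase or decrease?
Y increases

Taking the partial derivative:
∂Y/∂Z = 8Z^3

∂Y/∂Z = 8Z^3 > 0 (assuming positive values)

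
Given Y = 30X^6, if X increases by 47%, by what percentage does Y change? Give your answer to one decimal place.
909.0%

For Y = 30X^6:
If X → X(1 + 0.47)
Then Y → Y · (1 + 0.47)^6
     ≈ Y · 10.0903

Percentage change = ((1 + 0.47)^6 − 1) × 100% ≈ 909.0%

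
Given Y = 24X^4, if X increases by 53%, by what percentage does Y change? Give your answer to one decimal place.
448.0%

For Y = 24X^4:
If X → X(1 + 0.53)
Then Y → Y · (1 + 0.53)^4
     ≈ Y · 5.4798

Percentage change = ((1 + 0.53)^4 − 1) × 100% ≈ 448.0%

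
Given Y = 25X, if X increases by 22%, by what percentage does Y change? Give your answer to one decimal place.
22.0%

For Y = 25X:
If X → X(1 + 0.22)
Then Y → Y · (1 + 0.22)^1
     = Y · 1.2200

Percentage change = ((1 + 0.22)^1 − 1) × 100% = 22.0%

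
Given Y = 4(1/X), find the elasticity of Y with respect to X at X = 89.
Elasticity = -1

Elasticity = (dY/dX) · (X/Y)

dY/dX = -4/X²
At X = 89: dY/dX = -4/7921, Y = 4/89

Elasticity = (-4/7921) · (89 / (4/89)) = -1

Interpretation: for a small percentage change in X, the percentage change in Y is approximately -1.00 times as large.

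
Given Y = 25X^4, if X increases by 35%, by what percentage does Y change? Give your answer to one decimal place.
232.2%

For Y = 25X^4:
If X → X(1 + 0.35)
Then Y → Y · (1 + 0.35)^4
     ≈ Y · 3.3215

Percentage change = ((1 + 0.35)^4 − 1) × 100% ≈ 232.2%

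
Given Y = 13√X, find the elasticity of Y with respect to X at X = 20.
Elasticity = 1/2

Elasticity = (dY/dX) · (X/Y)

dY/dX = 13/(2·√X)
At X = 20: dY/dX = 13·√5/20, Y = 26·√5

Elasticity = (13·√5/20) · (20 / (26·√5)) = 1/2

Interpretation: for a small percentage change in X, the percentage change in Y is approximately 0.50 times as large.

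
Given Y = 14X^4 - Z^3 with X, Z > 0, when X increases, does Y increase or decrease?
Y increases

Taking the partial derivative:
∂Y/∂X = 56X^3

∂Y/∂X = 56X^3 > 0 (assuming positive values)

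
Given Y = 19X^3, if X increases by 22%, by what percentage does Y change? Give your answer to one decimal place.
81.6%

For Y = 19X^3:
If X → X(1 + 0.22)
Then Y → Y · (1 + 0.22)^3
     ≈ Y · 1.8158

Percentage change = ((1 + 0.22)^3 − 1) × 100% ≈ 81.6%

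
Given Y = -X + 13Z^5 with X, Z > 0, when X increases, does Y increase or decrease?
Y decreases

Taking the partial derivative:
∂Y/∂X = -1

∂Y/∂X = -1 < 0 (assuming positive values)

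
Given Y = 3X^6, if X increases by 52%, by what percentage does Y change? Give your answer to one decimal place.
1133.3%

For Y = 3X^6:
If X → X(1 + 0.52)
Then Y → Y · (1 + 0.52)^6
     ≈ Y · 12.3328

Percentage change = ((1 + 0.52)^6 − 1) × 100% ≈ 1133.3%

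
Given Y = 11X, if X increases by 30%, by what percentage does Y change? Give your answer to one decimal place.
30.0%

For Y = 11X:
If X → X(1 + 0.3)
Then Y → Y · (1 + 0.3)^1
     = Y · 1.3000

Percentage change = ((1 + 0.3)^1 − 1) × 100% = 30.0%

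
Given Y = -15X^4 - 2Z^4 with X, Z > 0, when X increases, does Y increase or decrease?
Y decreases

Taking the partial derivative:
∂Y/∂X = -60X^3

∂Y/∂X = -60X^3 < 0 (assuming positive values)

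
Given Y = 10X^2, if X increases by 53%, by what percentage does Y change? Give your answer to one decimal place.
134.1%

For Y = 10X^2:
If X → X(1 + 0.53)
Then Y → Y · (1 + 0.53)^2
     = Y · 2.3409

Percentage change = ((1 + 0.53)^2 − 1) × 100% ≈ 134.1%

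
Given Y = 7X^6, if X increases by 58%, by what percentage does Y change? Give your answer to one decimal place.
1455.8%

For Y = 7X^6:
If X → X(1 + 0.58)
Then Y → Y · (1 + 0.58)^6
     ≈ Y · 15.5576

Percentage change = ((1 + 0.58)^6 − 1) × 100% ≈ 1455.8%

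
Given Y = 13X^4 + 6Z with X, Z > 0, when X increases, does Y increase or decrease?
Y increases

Taking the partial derivative:
∂Y/∂X = 52X^3

∂Y/∂X = 52X^3 > 0 (assuming positive values)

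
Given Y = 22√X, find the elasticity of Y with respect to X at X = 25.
Elasticity = 1/2

Elasticity = (dY/dX) · (X/Y)

dY/dX = 11/√X
At X = 25: dY/dX = 11/5, Y = 110

Elasticity = (11/5) · (25 / 110) = 1/2

Interpretation: for a small percentage change in X, the percentage change in Y is approximately 0.50 times as large.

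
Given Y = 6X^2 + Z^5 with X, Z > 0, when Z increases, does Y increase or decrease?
Y increases

Taking the partial derivative:
∂Y/∂Z = 5Z^4

∂Y/∂Z = 5Z^4 > 0 (assuming positive values)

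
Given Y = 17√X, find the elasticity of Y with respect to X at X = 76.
Elasticity = 1/2

Elasticity = (dY/dX) · (X/Y)

dY/dX = 17/(2·√X)
At X = 76: dY/dX = 17·√19/76, Y = 34·√19

Elasticity = (17·√19/76) · (76 / (34·√19)) = 1/2

Interpretation: for a small percentage change in X, the percentage change in Y is approximately 0.50 times as large.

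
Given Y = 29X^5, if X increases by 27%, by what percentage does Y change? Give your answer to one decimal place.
230.4%

For Y = 29X^5:
If X → X(1 + 0.27)
Then Y → Y · (1 + 0.27)^5
     ≈ Y · 3.3038

Percentage change = ((1 + 0.27)^5 − 1) × 100% ≈ 230.4%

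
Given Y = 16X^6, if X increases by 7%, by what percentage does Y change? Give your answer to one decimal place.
50.1%

For Y = 16X^6:
If X → X(1 + 0.07)
Then Y → Y · (1 + 0.07)^6
     ≈ Y · 1.5007

Percentage change = ((1 + 0.07)^6 − 1) × 100% ≈ 50.1%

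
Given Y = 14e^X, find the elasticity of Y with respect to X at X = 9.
Elasticity = 9

Elasticity = (dY/dX) · (X/Y)

dY/dX = 14·e^X
At X = 9: dY/dX = 14·e^9, Y = 14·e^9

Elasticity = (14·e^9) · (9 / (14·e^9)) = 9

Interpretation: for a small percentage change in X, the percentage change in Y is approximately 9.00 times as large.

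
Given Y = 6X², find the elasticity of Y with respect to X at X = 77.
Elasticity = 2

Elasticity = (dY/dX) · (X/Y)

dY/dX = 12·X
At X = 77: dY/dX = 924, Y = 35574

Elasticity = 924 · (77 / 35574) = 2

Interpretation: for a small percentage change in X, the percentage change in Y is approximately 2.00 times as large.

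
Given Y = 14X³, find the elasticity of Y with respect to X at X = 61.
Elasticity = 3

Elasticity = (dY/dX) · (X/Y)

dY/dX = 42·X²
At X = 61: dY/dX = 156282, Y = 3177734

Elasticity = 156282 · (61 / 3177734) = 3

Interpretation: for a small percentage change in X, the percentage change in Y is approximately 3.00 times as large.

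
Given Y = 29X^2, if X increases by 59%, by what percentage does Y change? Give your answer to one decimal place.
152.8%

For Y = 29X^2:
If X → X(1 + 0.59)
Then Y → Y · (1 + 0.59)^2
     = Y · 2.5281

Percentage change = ((1 + 0.59)^2 − 1) × 100% ≈ 152.8%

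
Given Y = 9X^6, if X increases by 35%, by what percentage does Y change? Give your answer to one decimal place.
505.3%

For Y = 9X^6:
If X → X(1 + 0.35)
Then Y → Y · (1 + 0.35)^6
     ≈ Y · 6.0534

Percentage change = ((1 + 0.35)^6 − 1) × 100% ≈ 505.3%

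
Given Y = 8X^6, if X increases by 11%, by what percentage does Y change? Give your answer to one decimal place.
87.0%

For Y = 8X^6:
If X → X(1 + 0.11)
Then Y → Y · (1 + 0.11)^6
     ≈ Y · 1.8704

Percentage change = ((1 + 0.11)^6 − 1) × 100% ≈ 87.0%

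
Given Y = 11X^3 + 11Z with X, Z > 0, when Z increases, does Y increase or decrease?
Y increases

Taking the partial derivative:
∂Y/∂Z = 11

∂Y/∂Z = 11 > 0 (assuming positive values)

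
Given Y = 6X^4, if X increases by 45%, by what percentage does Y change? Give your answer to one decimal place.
342.1%

For Y = 6X^4:
If X → X(1 + 0.45)
Then Y → Y · (1 + 0.45)^4
     ≈ Y · 4.4205

Percentage change = ((1 + 0.45)^4 − 1) × 100% ≈ 342.1%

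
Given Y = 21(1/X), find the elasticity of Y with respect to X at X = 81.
Elasticity = -1

Elasticity = (dY/dX) · (X/Y)

dY/dX = -21/X²
At X = 81: dY/dX = -7/2187, Y = 7/27

Elasticity = (-7/2187) · (81 / (7/27)) = -1

Interpretation: for a small percentage change in X, the percentage change in Y is approximately -1.00 times as large.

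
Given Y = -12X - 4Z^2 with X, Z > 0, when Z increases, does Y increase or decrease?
Y decreases

Taking the partial derivative:
∂Y/∂Z = -8Z

∂Y/∂Z = -8Z < 0 (assuming positive values)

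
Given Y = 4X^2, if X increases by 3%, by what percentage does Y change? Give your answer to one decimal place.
6.1%

For Y = 4X^2:
If X → X(1 + 0.03)
Then Y → Y · (1 + 0.03)^2
     = Y · 1.0609

Percentage change = ((1 + 0.03)^2 − 1) × 100% ≈ 6.1%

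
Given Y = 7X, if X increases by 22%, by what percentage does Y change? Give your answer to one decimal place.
22.0%

For Y = 7X:
If X → X(1 + 0.22)
Then Y → Y · (1 + 0.22)^1
     = Y · 1.2200

Percentage change = ((1 + 0.22)^1 − 1) × 100% = 22.0%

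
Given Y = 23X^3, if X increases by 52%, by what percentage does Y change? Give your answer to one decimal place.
251.2%

For Y = 23X^3:
If X → X(1 + 0.52)
Then Y → Y · (1 + 0.52)^3
     ≈ Y · 3.5118

Percentage change = ((1 + 0.52)^3 − 1) × 100% ≈ 251.2%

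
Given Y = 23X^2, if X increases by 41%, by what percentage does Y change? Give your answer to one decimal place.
98.8%

For Y = 23X^2:
If X → X(1 + 0.41)
Then Y → Y · (1 + 0.41)^2
     = Y · 1.9881

Percentage change = ((1 + 0.41)^2 − 1) × 100% ≈ 98.8%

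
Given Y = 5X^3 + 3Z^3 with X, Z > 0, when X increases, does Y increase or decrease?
Y increases

Taking the partial derivative:
∂Y/∂X = 15X^2

∂Y/∂X = 15X^2 > 0 (assuming positive values)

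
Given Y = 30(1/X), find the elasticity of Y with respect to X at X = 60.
Elasticity = -1

Elasticity = (dY/dX) · (X/Y)

dY/dX = -30/X²
At X = 60: dY/dX = -1/120, Y = 1/2

Elasticity = (-1/120) · (60 / (1/2)) = -1

Interpretation: for a small percentage change in X, the percentage change in Y is approximately -1.00 times as large.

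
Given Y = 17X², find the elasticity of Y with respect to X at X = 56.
Elasticity = 2

Elasticity = (dY/dX) · (X/Y)

dY/dX = 34·X
At X = 56: dY/dX = 1904, Y = 53312

Elasticity = 1904 · (56 / 53312) = 2

Interpretation: for a small percentage change in X, the percentage change in Y is approximately 2.00 times as large.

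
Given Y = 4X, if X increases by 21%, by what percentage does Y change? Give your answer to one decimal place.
21.0%

For Y = 4X:
If X → X(1 + 0.21)
Then Y → Y · (1 + 0.21)^1
     = Y · 1.2100

Percentage change = ((1 + 0.21)^1 − 1) × 100% = 21.0%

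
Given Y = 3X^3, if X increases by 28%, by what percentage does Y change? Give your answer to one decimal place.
109.7%

For Y = 3X^3:
If X → X(1 + 0.28)
Then Y → Y · (1 + 0.28)^3
     ≈ Y · 2.0972

Percentage change = ((1 + 0.28)^3 − 1) × 100% ≈ 109.7%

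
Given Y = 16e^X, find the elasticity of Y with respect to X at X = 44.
Elasticity = 44

Elasticity = (dY/dX) · (X/Y)

dY/dX = 16·e^X
At X = 44: dY/dX = 16·e^44, Y = 16·e^44

Elasticity = (16·e^44) · (44 / (16·e^44)) = 44

Interpretation: for a small percentage change in X, the percentage change in Y is approximately 44.00 times as large.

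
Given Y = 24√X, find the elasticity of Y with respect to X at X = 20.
Elasticity = 1/2

Elasticity = (dY/dX) · (X/Y)

dY/dX = 12/√X
At X = 20: dY/dX = 6·√5/5, Y = 48·√5

Elasticity = (6·√5/5) · (20 / (48·√5)) = 1/2

Interpretation: for a small percentage change in X, the percentage change in Y is approximately 0.50 times as large.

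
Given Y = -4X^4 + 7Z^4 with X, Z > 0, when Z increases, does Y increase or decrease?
Y increases

Taking the partial derivative:
∂Y/∂Z = 28Z^3

∂Y/∂Z = 28Z^3 > 0 (assuming positive values)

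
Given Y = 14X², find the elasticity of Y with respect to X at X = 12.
Elasticity = 2

Elasticity = (dY/dX) · (X/Y)

dY/dX = 28·X
At X = 12: dY/dX = 336, Y = 2016

Elasticity = 336 · (12 / 2016) = 2

Interpretation: for a small percentage change in X, the percentage change in Y is approximately 2.00 times as large.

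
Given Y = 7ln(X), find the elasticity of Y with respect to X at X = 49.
Elasticity = 1/ln(49) ≈ 0.2569

Elasticity = (dY/dX) · (X/Y)

dY/dX = 7/X
At X = 49: dY/dX = 1/7, Y = 7·ln(49)

Elasticity = (1/7) · (49 / (7·ln(49))) = 1/ln(49) ≈ 0.2569

Interpretation: for a small percentage change in X, the percentage change in Y is approximately 0.26 times as large.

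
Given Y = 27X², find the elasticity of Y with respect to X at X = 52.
Elasticity = 2

Elasticity = (dY/dX) · (X/Y)

dY/dX = 54·X
At X = 52: dY/dX = 2808, Y = 73008

Elasticity = 2808 · (52 / 73008) = 2

Interpretation: for a small percentage change in X, the percentage change in Y is approximately 2.00 times as large.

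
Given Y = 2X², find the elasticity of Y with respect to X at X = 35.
Elasticity = 2

Elasticity = (dY/dX) · (X/Y)

dY/dX = 4·X
At X = 35: dY/dX = 140, Y = 2450

Elasticity = 140 · (35 / 2450) = 2

Interpretation: for a small percentage change in X, the percentage change in Y is approximately 2.00 times as large.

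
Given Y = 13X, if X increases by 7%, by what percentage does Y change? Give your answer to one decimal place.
7.0%

For Y = 13X:
If X → X(1 + 0.07)
Then Y → Y · (1 + 0.07)^1
     = Y · 1.0700

Percentage change = ((1 + 0.07)^1 − 1) × 100% = 7.0%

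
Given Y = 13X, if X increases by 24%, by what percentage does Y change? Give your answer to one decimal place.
24.0%

For Y = 13X:
If X → X(1 + 0.24)
Then Y → Y · (1 + 0.24)^1
     = Y · 1.2400

Percentage change = ((1 + 0.24)^1 − 1) × 100% = 24.0%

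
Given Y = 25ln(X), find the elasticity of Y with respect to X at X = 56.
Elasticity = 1/ln(56) ≈ 0.2484

Elasticity = (dY/dX) · (X/Y)

dY/dX = 25/X
At X = 56: dY/dX = 25/56, Y = 25·ln(56)

Elasticity = (25/56) · (56 / (25·ln(56))) = 1/ln(56) ≈ 0.2484

Interpretation: for a small percentage change in X, the percentage change in Y is approximately 0.25 times as large.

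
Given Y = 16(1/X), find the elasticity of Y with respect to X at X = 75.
Elasticity = -1

Elasticity = (dY/dX) · (X/Y)

dY/dX = -16/X²
At X = 75: dY/dX = -16/5625, Y = 16/75

Elasticity = (-16/5625) · (75 / (16/75)) = -1

Interpretation: for a small percentage change in X, the percentage change in Y is approximately -1.00 times as large.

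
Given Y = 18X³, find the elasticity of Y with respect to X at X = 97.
Elasticity = 3

Elasticity = (dY/dX) · (X/Y)

dY/dX = 54·X²
At X = 97: dY/dX = 508086, Y = 16428114

Elasticity = 508086 · (97 / 16428114) = 3

Interpretation: for a small percentage change in X, the percentage change in Y is approximately 3.00 times as large.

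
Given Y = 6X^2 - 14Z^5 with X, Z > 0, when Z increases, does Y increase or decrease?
Y decreases

Taking the partial derivative:
∂Y/∂Z = -70Z^4

∂Y/∂Z = -70Z^4 < 0 (assuming positive values)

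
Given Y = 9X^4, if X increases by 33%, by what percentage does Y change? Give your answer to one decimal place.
212.9%

For Y = 9X^4:
If X → X(1 + 0.33)
Then Y → Y · (1 + 0.33)^4
     ≈ Y · 3.1290

Percentage change = ((1 + 0.33)^4 − 1) × 100% ≈ 212.9%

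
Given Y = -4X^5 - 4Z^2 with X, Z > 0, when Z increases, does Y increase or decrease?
Y decreases

Taking the partial derivative:
∂Y/∂Z = -8Z

∂Y/∂Z = -8Z < 0 (assuming positive values)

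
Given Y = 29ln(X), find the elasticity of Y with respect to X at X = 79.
Elasticity = 1/ln(79) ≈ 0.2289

Elasticity = (dY/dX) · (X/Y)

dY/dX = 29/X
At X = 79: dY/dX = 29/79, Y = 29·ln(79)

Elasticity = (29/79) · (79 / (29·ln(79))) = 1/ln(79) ≈ 0.2289

Interpretation: for a small percentage change in X, the percentage change in Y is approximately 0.23 times as large.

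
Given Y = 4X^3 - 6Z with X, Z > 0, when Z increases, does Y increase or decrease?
Y decreases

Taking the partial derivative:
∂Y/∂Z = -6

∂Y/∂Z = -6 < 0 (assuming positive values)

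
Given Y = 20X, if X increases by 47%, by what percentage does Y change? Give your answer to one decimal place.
47.0%

For Y = 20X:
If X → X(1 + 0.47)
Then Y → Y · (1 + 0.47)^1
     = Y · 1.4700

Percentage change = ((1 + 0.47)^1 − 1) × 100% = 47.0%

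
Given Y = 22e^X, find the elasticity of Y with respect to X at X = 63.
Elasticity = 63

Elasticity = (dY/dX) · (X/Y)

dY/dX = 22·e^X
At X = 63: dY/dX = 22·e^63, Y = 22·e^63

Elasticity = (22·e^63) · (63 / (22·e^63)) = 63

Interpretation: for a small percentage change in X, the percentage change in Y is approximately 63.00 times as large.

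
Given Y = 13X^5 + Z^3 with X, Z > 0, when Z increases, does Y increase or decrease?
Y increases

Taking the partial derivative:
∂Y/∂Z = 3Z^2

∂Y/∂Z = 3Z^2 > 0 (assuming positive values)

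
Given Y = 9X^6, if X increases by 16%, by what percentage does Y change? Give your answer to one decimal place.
143.6%

For Y = 9X^6:
If X → X(1 + 0.16)
Then Y → Y · (1 + 0.16)^6
     ≈ Y · 2.4364

Percentage change = ((1 + 0.16)^6 − 1) × 100% ≈ 143.6%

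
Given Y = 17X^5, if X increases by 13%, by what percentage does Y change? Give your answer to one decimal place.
84.2%

For Y = 17X^5:
If X → X(1 + 0.13)
Then Y → Y · (1 + 0.13)^5
     ≈ Y · 1.8424

Percentage change = ((1 + 0.13)^5 − 1) × 100% ≈ 84.2%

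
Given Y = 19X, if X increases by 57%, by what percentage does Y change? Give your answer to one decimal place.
57.0%

For Y = 19X:
If X → X(1 + 0.57)
Then Y → Y · (1 + 0.57)^1
     = Y · 1.5700

Percentage change = ((1 + 0.57)^1 − 1) × 100% = 57.0%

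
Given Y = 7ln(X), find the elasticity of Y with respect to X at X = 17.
Elasticity = 1/ln(17) ≈ 0.3530

Elasticity = (dY/dX) · (X/Y)

dY/dX = 7/X
At X = 17: dY/dX = 7/17, Y = 7·ln(17)

Elasticity = (7/17) · (17 / (7·ln(17))) = 1/ln(17) ≈ 0.3530

Interpretation: for a small percentage change in X, the percentage change in Y is approximately 0.35 times as large.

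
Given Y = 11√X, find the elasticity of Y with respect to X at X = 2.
Elasticity = 1/2

Elasticity = (dY/dX) · (X/Y)

dY/dX = 11/(2·√X)
At X = 2: dY/dX = 11·√2/4, Y = 11·√2

Elasticity = (11·√2/4) · (2 / (11·√2)) = 1/2

Interpretation: for a small percentage change in X, the percentage change in Y is approximately 0.50 times as large.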